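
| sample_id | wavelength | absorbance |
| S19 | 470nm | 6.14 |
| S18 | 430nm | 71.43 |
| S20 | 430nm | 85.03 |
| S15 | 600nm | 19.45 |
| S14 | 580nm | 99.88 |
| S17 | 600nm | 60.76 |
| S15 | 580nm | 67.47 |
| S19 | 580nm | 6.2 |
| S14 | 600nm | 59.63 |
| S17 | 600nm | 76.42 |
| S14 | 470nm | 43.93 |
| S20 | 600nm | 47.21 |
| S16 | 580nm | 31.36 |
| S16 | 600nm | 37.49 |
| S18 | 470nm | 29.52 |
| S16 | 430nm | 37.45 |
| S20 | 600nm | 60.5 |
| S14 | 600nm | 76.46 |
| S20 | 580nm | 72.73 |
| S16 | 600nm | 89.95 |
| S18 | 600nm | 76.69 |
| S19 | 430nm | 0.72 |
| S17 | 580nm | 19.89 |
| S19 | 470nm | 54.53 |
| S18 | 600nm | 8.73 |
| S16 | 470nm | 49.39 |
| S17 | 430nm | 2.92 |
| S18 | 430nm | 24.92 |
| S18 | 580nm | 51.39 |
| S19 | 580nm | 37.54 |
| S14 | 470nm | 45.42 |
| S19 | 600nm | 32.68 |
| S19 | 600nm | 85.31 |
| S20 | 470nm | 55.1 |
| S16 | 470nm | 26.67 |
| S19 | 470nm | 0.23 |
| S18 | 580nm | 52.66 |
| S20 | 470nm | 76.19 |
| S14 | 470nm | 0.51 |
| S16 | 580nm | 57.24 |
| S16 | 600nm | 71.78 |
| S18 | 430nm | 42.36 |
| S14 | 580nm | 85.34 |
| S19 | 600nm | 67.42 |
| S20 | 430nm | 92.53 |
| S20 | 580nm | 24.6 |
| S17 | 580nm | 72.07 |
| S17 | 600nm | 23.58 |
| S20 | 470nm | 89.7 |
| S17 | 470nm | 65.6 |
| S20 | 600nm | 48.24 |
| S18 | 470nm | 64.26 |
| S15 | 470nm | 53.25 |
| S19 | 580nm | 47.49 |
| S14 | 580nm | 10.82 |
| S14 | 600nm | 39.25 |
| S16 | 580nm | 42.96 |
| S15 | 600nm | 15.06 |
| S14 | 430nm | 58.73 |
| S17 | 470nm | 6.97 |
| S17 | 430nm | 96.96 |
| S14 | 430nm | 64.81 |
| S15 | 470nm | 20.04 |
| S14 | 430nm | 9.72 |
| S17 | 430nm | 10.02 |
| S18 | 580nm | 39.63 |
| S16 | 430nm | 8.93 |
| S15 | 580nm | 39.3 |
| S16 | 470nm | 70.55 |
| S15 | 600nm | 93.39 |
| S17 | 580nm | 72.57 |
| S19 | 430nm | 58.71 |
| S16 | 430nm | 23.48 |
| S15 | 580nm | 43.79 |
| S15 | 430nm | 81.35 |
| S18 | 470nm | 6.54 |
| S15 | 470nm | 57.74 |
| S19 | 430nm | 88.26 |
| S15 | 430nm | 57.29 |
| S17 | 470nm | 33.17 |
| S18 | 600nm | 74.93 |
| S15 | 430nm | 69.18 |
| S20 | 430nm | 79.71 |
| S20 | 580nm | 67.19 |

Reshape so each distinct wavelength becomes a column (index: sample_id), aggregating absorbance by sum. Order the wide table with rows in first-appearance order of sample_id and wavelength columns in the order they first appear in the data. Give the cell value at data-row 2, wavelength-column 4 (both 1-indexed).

143.68

With rows in first-appearance order of sample_id, row 2 is sample_id=S18. wavelength columns in first-appearance order: 470nm, 430nm, 600nm, 580nm; column 4 is 580nm.
Long rows with sample_id=S18, wavelength=580nm: 51.39 + 52.66 + 39.63 = 143.68.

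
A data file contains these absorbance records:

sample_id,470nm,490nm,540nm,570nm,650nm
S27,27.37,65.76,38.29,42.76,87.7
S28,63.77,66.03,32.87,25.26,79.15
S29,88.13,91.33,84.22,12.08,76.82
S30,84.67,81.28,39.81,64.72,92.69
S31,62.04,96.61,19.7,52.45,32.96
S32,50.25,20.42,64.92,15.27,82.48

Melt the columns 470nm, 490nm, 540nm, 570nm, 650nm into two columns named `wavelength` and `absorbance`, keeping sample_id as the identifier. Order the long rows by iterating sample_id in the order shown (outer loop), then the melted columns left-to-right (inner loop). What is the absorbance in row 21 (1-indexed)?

30 rows total (6 × 5). Row 21: index ⌊(21-1)/5⌋ = 4 into sample_id → S31; (21-1) mod 5 = 0 into the melted columns → 470nm.
So row 21 is (S31, 470nm, 62.04); absorbance = 62.04.

62.04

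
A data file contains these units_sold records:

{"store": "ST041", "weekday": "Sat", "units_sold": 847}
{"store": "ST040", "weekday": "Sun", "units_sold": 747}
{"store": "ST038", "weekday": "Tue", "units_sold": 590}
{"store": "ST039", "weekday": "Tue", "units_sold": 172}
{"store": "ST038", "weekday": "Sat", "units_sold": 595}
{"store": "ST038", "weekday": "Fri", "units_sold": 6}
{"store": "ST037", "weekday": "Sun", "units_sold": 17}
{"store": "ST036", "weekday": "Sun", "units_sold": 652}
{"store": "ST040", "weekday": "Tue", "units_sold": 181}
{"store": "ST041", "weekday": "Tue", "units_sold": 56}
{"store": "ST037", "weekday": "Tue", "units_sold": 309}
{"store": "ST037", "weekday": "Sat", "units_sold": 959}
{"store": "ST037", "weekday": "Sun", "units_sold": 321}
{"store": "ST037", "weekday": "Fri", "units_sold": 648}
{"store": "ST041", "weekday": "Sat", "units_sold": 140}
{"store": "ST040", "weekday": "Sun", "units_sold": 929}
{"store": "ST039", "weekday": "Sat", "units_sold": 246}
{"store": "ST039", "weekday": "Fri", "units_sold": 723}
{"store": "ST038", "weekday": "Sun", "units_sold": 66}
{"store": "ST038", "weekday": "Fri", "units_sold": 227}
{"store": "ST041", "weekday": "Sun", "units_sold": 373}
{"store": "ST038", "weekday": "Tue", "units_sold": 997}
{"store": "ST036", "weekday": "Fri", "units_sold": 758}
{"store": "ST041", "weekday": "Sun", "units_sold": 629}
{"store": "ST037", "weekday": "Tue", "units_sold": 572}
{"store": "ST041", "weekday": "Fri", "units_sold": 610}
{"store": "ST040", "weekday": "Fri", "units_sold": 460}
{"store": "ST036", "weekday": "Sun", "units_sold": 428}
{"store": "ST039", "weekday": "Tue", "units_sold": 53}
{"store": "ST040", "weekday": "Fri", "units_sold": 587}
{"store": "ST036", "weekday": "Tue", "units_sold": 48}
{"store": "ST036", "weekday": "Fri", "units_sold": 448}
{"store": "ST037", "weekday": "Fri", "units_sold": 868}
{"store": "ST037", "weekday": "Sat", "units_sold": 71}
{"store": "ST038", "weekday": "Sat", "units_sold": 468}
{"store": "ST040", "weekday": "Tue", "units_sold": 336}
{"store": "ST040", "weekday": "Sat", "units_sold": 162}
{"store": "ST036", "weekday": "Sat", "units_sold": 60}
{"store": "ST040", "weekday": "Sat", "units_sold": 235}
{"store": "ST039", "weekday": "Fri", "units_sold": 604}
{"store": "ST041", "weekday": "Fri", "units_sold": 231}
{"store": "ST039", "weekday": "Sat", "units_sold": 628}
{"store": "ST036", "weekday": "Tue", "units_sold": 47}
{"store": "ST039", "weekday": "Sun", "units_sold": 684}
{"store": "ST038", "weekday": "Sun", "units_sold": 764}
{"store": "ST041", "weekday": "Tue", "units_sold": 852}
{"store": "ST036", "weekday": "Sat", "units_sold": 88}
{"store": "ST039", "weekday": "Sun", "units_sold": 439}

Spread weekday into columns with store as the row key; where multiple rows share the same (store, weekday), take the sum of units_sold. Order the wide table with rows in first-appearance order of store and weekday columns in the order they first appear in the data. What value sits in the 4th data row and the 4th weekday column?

1327

With rows in first-appearance order of store, row 4 is store=ST039. weekday columns in first-appearance order: Sat, Sun, Tue, Fri; column 4 is Fri.
Long rows with store=ST039, weekday=Fri: 723 + 604 = 1327.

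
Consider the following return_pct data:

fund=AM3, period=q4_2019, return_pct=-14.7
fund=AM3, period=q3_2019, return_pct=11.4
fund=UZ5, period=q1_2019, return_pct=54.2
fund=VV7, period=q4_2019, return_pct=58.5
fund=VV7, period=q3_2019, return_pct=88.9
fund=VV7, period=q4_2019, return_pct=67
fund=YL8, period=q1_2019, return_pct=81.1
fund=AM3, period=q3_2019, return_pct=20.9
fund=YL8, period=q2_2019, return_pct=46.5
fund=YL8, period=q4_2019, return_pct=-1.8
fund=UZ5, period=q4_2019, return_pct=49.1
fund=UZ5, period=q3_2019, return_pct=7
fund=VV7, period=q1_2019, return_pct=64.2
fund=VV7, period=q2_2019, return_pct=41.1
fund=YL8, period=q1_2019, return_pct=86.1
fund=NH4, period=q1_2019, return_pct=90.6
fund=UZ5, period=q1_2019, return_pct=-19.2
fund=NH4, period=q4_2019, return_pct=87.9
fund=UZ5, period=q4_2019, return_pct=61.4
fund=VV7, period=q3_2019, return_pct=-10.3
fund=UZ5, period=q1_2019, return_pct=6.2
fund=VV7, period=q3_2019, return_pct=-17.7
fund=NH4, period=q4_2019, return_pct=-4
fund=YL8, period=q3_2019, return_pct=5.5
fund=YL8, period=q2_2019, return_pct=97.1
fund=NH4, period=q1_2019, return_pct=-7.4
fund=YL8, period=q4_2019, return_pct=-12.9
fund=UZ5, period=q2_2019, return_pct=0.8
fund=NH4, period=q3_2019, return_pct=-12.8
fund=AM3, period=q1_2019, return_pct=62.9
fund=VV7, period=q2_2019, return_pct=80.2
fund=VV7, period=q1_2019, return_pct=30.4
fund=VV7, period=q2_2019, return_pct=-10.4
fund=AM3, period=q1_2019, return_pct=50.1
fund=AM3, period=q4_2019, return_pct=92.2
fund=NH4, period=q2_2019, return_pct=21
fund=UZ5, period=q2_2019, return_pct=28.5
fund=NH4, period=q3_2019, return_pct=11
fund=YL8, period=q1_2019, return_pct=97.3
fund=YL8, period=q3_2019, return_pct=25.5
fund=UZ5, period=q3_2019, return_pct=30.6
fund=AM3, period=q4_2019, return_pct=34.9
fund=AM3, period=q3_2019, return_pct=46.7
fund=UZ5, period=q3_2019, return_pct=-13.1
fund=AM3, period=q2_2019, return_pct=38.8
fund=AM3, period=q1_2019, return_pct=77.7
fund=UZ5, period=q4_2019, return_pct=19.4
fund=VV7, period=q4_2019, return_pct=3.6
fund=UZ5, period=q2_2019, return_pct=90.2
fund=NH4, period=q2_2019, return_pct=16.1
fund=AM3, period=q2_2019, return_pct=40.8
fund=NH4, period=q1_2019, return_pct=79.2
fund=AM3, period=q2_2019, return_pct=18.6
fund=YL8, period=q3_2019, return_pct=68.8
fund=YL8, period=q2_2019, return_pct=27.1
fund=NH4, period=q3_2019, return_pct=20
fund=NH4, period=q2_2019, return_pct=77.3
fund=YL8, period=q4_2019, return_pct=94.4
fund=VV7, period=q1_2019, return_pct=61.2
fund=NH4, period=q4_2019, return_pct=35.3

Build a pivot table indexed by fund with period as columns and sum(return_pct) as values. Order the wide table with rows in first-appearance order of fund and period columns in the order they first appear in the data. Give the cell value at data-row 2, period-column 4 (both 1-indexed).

With rows in first-appearance order of fund, row 2 is fund=UZ5. period columns in first-appearance order: q4_2019, q3_2019, q1_2019, q2_2019; column 4 is q2_2019.
Long rows with fund=UZ5, period=q2_2019: 0.8 + 28.5 + 90.2 = 119.5.

119.5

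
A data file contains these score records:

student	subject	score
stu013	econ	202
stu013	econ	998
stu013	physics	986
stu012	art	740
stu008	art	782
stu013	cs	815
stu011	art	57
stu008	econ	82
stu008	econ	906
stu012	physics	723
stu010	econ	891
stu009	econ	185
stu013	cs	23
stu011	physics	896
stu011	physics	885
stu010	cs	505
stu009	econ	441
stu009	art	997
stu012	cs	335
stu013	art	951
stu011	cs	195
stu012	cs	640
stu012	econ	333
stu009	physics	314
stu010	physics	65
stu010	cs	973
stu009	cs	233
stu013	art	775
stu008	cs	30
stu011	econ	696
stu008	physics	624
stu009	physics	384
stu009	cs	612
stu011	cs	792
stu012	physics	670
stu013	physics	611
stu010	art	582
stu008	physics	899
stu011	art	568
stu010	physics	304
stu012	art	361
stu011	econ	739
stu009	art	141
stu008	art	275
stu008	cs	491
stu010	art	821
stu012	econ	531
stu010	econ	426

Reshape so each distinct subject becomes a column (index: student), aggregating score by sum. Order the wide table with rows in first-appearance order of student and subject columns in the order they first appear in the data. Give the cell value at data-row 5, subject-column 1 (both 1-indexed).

With rows in first-appearance order of student, row 5 is student=stu010. subject columns in first-appearance order: econ, physics, art, cs; column 1 is econ.
Long rows with student=stu010, subject=econ: 891 + 426 = 1317.

1317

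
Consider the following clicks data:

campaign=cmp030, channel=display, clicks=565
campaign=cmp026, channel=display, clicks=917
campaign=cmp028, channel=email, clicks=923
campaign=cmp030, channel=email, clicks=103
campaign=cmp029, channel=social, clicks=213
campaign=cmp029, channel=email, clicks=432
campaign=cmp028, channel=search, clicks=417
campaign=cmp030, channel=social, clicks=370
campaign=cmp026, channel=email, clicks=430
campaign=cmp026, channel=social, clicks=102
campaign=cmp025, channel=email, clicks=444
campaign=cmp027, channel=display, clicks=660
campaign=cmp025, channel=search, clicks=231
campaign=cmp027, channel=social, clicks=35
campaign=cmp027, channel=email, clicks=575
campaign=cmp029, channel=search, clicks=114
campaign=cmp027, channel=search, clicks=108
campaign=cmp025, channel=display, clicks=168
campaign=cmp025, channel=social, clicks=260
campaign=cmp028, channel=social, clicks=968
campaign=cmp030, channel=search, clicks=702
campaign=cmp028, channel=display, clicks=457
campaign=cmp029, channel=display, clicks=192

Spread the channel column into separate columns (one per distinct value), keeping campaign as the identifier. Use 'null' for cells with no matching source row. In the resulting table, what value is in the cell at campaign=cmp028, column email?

The long row with campaign=cmp028, channel=email has clicks=923.

923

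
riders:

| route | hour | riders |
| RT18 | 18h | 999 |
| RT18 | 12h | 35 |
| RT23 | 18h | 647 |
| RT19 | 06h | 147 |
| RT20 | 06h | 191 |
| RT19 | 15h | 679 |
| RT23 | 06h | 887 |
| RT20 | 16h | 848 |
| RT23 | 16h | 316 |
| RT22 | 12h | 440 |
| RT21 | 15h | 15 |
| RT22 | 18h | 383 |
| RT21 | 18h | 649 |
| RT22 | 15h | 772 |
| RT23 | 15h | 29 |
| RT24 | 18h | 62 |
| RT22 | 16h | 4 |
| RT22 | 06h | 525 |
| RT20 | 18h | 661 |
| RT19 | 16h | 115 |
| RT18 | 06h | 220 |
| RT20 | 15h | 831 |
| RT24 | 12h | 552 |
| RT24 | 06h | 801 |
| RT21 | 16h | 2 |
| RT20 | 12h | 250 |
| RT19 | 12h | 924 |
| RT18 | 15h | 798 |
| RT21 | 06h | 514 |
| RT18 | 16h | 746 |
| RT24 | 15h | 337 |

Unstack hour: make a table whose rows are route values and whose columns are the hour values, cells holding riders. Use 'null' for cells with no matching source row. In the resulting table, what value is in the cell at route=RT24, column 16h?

No long-format row has route=RT24 and hour=16h, so the cell is null.

null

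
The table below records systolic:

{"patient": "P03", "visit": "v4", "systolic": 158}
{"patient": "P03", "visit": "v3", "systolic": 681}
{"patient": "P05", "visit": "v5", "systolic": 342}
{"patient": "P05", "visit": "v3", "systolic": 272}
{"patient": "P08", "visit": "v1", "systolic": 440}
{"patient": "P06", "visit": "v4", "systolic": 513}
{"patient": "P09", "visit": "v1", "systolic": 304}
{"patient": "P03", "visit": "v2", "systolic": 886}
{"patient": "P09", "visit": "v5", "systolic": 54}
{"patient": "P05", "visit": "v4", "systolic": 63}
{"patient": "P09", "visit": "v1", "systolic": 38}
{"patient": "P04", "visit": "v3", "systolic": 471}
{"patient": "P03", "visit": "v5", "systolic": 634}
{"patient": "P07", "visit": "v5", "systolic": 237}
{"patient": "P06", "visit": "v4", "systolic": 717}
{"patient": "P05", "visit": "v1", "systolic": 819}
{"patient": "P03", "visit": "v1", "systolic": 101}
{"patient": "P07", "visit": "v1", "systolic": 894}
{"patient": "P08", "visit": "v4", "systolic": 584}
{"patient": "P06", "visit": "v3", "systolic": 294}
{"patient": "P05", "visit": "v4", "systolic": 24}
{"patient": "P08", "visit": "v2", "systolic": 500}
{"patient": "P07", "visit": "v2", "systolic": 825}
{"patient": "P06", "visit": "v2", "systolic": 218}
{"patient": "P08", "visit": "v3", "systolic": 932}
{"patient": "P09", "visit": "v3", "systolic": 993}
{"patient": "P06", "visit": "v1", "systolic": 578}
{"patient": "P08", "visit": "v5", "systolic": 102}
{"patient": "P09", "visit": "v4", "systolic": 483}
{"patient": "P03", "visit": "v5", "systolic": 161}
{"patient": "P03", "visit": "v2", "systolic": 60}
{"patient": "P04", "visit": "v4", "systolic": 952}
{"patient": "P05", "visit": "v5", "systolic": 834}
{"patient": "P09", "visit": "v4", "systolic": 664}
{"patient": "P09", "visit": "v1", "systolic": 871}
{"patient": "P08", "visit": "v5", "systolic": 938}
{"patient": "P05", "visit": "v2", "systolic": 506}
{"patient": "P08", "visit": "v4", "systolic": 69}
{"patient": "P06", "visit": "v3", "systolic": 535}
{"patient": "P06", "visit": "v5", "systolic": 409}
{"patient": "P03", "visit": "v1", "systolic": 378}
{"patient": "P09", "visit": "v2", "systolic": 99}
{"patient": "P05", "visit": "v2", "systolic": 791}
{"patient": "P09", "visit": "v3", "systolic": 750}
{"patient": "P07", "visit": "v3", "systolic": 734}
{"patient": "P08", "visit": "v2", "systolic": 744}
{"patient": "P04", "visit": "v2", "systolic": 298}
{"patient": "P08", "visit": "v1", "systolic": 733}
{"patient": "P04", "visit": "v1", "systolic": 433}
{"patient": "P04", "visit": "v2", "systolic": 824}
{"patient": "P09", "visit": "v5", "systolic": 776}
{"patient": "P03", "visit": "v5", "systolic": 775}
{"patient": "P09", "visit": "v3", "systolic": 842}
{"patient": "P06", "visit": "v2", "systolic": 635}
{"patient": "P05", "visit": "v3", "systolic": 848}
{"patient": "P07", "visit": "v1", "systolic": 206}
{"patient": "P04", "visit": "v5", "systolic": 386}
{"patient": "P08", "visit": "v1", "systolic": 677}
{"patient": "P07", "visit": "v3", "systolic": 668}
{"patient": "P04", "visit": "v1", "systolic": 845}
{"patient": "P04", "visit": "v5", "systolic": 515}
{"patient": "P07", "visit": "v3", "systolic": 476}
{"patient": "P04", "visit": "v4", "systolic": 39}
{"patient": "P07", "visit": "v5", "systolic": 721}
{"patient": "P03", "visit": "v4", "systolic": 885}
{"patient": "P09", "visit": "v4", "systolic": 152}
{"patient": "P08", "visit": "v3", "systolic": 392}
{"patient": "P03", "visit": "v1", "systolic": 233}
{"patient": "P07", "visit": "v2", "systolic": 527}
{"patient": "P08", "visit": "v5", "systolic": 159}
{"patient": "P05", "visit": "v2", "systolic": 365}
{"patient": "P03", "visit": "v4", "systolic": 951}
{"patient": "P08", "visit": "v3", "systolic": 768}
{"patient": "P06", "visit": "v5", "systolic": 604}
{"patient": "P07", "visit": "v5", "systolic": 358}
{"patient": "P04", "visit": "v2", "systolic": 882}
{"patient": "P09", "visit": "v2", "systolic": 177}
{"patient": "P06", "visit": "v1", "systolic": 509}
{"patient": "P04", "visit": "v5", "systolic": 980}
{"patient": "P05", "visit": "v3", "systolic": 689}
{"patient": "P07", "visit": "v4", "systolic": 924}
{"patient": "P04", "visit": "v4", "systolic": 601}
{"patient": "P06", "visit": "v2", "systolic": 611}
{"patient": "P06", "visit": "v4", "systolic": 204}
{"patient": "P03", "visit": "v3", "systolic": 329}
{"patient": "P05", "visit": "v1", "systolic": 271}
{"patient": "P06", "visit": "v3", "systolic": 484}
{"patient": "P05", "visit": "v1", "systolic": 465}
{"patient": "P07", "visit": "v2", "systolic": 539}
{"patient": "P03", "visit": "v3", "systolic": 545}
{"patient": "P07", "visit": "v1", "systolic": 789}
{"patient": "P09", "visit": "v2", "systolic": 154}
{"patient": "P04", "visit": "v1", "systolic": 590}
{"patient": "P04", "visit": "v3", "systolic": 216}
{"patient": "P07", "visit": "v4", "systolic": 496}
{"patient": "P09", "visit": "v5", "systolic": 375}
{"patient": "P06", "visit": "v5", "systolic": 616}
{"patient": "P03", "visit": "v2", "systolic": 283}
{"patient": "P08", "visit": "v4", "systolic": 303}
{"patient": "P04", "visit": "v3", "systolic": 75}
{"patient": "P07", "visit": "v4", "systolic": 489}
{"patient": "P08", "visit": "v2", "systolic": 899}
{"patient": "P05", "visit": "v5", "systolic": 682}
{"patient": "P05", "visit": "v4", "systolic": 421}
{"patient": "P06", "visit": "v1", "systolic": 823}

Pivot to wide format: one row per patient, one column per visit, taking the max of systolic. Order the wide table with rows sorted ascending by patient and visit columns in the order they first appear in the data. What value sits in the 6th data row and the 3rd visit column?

938

With rows sorted ascending by patient, row 6 is patient=P08. visit columns in first-appearance order: v4, v3, v5, v1, v2; column 3 is v5.
Long rows with patient=P08, visit=v5: max(102, 938, 159) = 938.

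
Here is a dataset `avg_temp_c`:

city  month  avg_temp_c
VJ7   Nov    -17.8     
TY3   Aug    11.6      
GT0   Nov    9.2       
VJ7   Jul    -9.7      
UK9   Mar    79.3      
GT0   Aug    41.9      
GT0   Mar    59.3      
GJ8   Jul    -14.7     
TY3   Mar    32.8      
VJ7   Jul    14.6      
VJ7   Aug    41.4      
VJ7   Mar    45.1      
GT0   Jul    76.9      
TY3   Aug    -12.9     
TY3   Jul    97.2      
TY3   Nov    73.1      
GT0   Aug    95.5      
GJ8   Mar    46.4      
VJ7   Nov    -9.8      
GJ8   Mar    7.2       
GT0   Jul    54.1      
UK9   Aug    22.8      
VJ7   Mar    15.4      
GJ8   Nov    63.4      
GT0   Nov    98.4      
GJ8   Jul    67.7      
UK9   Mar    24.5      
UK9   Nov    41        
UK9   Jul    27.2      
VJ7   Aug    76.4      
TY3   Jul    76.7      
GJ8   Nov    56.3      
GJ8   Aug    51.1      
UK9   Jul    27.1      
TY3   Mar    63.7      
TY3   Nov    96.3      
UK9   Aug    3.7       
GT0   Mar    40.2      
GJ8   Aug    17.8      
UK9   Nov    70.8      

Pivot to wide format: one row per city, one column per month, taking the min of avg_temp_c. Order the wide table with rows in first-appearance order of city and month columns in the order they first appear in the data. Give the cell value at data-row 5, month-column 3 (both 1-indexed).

-14.7

With rows in first-appearance order of city, row 5 is city=GJ8. month columns in first-appearance order: Nov, Aug, Jul, Mar; column 3 is Jul.
Long rows with city=GJ8, month=Jul: min(-14.7, 67.7) = -14.7.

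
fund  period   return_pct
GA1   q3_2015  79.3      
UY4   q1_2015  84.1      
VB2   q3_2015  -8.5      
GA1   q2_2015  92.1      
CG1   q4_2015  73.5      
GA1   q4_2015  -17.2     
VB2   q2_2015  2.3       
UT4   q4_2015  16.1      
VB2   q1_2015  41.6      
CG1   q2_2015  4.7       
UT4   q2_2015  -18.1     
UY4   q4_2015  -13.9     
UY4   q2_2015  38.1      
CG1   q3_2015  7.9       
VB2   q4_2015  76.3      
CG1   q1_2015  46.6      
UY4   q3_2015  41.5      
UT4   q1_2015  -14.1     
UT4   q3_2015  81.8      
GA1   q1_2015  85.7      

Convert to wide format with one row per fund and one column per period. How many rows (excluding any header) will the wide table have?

5 distinct fund values → 5 rows.

5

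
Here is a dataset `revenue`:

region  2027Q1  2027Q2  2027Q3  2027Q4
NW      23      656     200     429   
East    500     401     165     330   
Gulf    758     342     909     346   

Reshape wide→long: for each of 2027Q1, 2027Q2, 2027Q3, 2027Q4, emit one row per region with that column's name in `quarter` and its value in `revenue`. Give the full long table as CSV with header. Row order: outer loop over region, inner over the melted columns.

region,quarter,revenue
NW,2027Q1,23
NW,2027Q2,656
NW,2027Q3,200
NW,2027Q4,429
East,2027Q1,500
East,2027Q2,401
East,2027Q3,165
East,2027Q4,330
Gulf,2027Q1,758
Gulf,2027Q2,342
Gulf,2027Q3,909
Gulf,2027Q4,346

Each (region, column) pair becomes one row: 3 × 4 = 12 rows.
For example, (NW, 2027Q1) → revenue=23.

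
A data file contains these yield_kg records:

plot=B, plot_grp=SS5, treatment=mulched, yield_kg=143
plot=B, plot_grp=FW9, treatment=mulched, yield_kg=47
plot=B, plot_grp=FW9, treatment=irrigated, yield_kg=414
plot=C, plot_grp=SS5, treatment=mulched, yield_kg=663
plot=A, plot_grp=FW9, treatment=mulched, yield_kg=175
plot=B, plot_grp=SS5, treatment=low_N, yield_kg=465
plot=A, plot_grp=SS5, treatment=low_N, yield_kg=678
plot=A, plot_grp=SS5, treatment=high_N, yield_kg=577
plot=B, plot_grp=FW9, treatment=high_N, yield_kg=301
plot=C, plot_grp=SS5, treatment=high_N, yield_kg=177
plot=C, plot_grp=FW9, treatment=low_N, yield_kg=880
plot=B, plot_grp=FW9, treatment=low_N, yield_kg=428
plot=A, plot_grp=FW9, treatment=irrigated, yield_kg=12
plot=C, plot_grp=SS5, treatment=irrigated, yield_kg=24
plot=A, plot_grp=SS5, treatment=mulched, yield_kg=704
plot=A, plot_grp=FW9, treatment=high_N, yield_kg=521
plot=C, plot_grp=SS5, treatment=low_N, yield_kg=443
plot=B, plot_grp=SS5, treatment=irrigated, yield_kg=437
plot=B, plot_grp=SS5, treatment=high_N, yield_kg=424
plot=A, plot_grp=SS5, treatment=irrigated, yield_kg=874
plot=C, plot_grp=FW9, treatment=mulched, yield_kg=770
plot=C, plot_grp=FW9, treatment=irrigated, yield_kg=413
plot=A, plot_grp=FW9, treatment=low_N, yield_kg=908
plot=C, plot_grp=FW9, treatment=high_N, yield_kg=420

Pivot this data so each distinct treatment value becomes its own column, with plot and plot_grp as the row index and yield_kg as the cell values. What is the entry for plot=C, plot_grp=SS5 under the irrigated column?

Wide layout: rows indexed by plot and plot_grp, columns are the 4 distinct treatment values (mulched, irrigated, low_N, high_N).
Cell (plot=C, plot_grp=SS5, treatment=irrigated) draws from the long row where plot=C, plot_grp=SS5 and treatment=irrigated, which has yield_kg=24.

24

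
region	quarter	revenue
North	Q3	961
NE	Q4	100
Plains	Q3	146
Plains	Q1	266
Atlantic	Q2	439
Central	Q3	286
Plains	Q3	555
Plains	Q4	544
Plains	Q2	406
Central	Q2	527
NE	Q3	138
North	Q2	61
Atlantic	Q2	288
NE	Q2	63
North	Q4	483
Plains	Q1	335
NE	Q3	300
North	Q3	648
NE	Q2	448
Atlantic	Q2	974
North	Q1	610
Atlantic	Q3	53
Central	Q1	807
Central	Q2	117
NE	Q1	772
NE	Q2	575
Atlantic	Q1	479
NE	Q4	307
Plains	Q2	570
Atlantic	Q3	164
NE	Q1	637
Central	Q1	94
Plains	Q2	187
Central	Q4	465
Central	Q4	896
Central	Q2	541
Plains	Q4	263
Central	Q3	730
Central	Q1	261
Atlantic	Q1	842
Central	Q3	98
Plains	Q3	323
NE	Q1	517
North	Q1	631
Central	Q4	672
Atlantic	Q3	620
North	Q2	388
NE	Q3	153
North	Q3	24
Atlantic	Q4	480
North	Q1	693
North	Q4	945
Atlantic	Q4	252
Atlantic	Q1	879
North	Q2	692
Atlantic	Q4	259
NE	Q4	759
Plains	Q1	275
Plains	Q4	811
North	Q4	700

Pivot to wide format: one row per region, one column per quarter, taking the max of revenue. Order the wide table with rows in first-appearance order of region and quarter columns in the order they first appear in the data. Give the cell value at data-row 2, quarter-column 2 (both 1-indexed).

With rows in first-appearance order of region, row 2 is region=NE. quarter columns in first-appearance order: Q3, Q4, Q1, Q2; column 2 is Q4.
Long rows with region=NE, quarter=Q4: max(100, 307, 759) = 759.

759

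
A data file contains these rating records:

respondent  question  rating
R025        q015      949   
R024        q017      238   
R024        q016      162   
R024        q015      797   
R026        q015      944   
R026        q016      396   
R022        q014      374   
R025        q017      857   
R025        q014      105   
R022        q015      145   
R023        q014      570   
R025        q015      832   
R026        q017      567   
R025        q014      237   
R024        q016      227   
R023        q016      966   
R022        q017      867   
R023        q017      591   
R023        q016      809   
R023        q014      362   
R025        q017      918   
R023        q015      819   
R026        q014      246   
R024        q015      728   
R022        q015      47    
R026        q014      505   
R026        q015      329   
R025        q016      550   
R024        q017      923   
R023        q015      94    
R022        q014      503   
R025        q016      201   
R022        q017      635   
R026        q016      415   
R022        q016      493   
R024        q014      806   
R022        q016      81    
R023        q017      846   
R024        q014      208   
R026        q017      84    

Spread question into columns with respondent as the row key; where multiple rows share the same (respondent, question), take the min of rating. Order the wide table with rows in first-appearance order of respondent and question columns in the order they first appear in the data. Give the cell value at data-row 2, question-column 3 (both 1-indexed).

162

With rows in first-appearance order of respondent, row 2 is respondent=R024. question columns in first-appearance order: q015, q017, q016, q014; column 3 is q016.
Long rows with respondent=R024, question=q016: min(162, 227) = 162.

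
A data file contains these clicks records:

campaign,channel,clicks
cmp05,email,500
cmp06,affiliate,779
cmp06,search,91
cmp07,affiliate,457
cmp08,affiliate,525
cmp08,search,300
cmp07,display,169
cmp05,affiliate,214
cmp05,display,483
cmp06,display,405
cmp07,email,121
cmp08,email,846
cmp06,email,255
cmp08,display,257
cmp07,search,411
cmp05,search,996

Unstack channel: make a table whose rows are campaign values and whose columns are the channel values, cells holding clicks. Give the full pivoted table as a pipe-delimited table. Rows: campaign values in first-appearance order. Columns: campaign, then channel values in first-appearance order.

| campaign | email | affiliate | search | display |
| cmp05 | 500 | 214 | 996 | 483 |
| cmp06 | 255 | 779 | 91 | 405 |
| cmp07 | 121 | 457 | 411 | 169 |
| cmp08 | 846 | 525 | 300 | 257 |

Columns: campaign plus the 4 distinct channel values (email, affiliate, search, display).
For example, row cmp05 column email takes clicks=500 from the long row (cmp05, email).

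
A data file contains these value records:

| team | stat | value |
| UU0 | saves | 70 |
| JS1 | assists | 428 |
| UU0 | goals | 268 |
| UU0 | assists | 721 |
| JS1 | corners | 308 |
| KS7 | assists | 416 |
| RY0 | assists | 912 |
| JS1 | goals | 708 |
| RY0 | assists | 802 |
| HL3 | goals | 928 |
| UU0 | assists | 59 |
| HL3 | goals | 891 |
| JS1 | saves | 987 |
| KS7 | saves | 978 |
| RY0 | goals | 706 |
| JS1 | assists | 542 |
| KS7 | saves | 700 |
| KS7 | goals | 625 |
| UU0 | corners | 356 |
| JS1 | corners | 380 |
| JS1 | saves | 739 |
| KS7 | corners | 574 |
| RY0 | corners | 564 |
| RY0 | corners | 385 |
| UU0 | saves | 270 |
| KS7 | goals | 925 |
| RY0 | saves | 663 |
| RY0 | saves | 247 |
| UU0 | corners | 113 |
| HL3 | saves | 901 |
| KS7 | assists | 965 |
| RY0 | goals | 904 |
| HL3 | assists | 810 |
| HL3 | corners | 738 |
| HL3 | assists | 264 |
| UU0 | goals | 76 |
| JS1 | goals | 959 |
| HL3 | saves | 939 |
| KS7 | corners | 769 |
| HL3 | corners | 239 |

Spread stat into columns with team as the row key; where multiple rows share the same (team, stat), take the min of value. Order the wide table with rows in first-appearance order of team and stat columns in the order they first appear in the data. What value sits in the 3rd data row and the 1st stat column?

With rows in first-appearance order of team, row 3 is team=KS7. stat columns in first-appearance order: saves, assists, goals, corners; column 1 is saves.
Long rows with team=KS7, stat=saves: min(978, 700) = 700.

700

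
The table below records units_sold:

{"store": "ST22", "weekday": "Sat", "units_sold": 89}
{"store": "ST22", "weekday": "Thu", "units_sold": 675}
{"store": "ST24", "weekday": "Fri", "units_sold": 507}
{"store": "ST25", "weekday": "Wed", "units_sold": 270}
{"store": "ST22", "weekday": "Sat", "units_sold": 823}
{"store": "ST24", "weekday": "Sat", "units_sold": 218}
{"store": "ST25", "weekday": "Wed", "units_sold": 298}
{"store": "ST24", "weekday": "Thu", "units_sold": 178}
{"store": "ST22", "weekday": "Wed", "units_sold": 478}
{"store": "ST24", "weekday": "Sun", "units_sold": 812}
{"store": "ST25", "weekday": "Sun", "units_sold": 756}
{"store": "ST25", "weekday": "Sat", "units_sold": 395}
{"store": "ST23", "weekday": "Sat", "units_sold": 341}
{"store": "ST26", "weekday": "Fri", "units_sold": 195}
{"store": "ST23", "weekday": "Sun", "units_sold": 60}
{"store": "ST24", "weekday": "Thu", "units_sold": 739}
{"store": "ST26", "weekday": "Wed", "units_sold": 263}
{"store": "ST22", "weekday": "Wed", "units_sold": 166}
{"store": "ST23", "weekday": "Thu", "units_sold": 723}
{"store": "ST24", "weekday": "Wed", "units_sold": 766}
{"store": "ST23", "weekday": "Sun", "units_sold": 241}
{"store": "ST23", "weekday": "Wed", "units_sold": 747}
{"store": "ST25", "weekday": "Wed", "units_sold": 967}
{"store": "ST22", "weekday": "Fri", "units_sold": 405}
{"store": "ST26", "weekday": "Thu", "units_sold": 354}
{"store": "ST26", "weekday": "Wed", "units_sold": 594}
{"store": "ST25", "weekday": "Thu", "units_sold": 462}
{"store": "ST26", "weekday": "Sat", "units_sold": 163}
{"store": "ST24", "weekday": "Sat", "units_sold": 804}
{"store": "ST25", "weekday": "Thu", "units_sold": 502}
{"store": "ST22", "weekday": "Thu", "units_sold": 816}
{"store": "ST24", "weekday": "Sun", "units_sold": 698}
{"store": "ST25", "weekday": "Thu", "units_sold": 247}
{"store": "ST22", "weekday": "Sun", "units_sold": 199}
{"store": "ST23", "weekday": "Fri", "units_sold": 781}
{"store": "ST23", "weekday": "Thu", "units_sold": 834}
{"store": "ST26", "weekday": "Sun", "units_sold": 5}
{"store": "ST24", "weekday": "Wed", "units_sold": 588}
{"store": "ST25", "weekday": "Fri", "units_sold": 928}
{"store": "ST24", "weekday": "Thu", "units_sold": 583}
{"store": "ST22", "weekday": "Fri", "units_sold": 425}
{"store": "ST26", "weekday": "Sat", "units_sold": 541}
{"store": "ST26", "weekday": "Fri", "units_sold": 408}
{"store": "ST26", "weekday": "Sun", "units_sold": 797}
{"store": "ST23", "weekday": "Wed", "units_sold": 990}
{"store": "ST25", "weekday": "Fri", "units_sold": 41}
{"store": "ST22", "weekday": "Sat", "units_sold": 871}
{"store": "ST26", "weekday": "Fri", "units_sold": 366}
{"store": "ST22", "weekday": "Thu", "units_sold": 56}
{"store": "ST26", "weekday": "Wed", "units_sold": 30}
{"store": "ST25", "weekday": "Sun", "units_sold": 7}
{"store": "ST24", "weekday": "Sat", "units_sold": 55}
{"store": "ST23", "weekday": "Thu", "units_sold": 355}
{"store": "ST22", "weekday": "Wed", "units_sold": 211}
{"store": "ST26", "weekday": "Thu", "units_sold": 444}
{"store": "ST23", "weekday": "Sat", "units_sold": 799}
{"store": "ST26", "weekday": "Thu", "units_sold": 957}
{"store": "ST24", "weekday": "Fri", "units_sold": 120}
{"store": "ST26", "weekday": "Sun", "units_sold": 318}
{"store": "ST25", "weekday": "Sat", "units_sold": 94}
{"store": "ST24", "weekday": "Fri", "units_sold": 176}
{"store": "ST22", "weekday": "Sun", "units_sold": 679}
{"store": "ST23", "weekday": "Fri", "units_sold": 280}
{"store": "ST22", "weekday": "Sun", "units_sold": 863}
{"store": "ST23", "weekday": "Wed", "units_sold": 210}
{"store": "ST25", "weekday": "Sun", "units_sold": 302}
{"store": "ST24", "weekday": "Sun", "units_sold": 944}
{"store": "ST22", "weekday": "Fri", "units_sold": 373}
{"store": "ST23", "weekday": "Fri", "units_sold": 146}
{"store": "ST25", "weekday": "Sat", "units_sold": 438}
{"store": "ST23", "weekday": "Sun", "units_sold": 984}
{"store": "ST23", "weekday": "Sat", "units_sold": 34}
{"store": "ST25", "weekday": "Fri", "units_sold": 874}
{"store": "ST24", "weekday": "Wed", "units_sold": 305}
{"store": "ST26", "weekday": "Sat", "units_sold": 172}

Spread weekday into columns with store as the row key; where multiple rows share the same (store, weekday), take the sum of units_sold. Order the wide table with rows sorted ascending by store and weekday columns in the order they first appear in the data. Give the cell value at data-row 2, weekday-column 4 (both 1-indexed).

With rows sorted ascending by store, row 2 is store=ST23. weekday columns in first-appearance order: Sat, Thu, Fri, Wed, Sun; column 4 is Wed.
Long rows with store=ST23, weekday=Wed: 747 + 990 + 210 = 1947.

1947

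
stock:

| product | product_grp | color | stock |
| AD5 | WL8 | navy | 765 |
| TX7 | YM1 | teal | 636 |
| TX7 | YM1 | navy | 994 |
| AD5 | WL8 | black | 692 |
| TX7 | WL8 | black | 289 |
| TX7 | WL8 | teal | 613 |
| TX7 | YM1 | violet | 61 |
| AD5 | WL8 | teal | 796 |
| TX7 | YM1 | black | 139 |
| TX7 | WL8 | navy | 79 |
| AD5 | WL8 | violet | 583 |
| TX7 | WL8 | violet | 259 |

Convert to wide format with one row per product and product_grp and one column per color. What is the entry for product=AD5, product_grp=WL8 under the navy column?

Wide layout: rows indexed by product and product_grp, columns are the 4 distinct color values (navy, teal, black, violet).
Cell (product=AD5, product_grp=WL8, color=navy) draws from the long row where product=AD5, product_grp=WL8 and color=navy, which has stock=765.

765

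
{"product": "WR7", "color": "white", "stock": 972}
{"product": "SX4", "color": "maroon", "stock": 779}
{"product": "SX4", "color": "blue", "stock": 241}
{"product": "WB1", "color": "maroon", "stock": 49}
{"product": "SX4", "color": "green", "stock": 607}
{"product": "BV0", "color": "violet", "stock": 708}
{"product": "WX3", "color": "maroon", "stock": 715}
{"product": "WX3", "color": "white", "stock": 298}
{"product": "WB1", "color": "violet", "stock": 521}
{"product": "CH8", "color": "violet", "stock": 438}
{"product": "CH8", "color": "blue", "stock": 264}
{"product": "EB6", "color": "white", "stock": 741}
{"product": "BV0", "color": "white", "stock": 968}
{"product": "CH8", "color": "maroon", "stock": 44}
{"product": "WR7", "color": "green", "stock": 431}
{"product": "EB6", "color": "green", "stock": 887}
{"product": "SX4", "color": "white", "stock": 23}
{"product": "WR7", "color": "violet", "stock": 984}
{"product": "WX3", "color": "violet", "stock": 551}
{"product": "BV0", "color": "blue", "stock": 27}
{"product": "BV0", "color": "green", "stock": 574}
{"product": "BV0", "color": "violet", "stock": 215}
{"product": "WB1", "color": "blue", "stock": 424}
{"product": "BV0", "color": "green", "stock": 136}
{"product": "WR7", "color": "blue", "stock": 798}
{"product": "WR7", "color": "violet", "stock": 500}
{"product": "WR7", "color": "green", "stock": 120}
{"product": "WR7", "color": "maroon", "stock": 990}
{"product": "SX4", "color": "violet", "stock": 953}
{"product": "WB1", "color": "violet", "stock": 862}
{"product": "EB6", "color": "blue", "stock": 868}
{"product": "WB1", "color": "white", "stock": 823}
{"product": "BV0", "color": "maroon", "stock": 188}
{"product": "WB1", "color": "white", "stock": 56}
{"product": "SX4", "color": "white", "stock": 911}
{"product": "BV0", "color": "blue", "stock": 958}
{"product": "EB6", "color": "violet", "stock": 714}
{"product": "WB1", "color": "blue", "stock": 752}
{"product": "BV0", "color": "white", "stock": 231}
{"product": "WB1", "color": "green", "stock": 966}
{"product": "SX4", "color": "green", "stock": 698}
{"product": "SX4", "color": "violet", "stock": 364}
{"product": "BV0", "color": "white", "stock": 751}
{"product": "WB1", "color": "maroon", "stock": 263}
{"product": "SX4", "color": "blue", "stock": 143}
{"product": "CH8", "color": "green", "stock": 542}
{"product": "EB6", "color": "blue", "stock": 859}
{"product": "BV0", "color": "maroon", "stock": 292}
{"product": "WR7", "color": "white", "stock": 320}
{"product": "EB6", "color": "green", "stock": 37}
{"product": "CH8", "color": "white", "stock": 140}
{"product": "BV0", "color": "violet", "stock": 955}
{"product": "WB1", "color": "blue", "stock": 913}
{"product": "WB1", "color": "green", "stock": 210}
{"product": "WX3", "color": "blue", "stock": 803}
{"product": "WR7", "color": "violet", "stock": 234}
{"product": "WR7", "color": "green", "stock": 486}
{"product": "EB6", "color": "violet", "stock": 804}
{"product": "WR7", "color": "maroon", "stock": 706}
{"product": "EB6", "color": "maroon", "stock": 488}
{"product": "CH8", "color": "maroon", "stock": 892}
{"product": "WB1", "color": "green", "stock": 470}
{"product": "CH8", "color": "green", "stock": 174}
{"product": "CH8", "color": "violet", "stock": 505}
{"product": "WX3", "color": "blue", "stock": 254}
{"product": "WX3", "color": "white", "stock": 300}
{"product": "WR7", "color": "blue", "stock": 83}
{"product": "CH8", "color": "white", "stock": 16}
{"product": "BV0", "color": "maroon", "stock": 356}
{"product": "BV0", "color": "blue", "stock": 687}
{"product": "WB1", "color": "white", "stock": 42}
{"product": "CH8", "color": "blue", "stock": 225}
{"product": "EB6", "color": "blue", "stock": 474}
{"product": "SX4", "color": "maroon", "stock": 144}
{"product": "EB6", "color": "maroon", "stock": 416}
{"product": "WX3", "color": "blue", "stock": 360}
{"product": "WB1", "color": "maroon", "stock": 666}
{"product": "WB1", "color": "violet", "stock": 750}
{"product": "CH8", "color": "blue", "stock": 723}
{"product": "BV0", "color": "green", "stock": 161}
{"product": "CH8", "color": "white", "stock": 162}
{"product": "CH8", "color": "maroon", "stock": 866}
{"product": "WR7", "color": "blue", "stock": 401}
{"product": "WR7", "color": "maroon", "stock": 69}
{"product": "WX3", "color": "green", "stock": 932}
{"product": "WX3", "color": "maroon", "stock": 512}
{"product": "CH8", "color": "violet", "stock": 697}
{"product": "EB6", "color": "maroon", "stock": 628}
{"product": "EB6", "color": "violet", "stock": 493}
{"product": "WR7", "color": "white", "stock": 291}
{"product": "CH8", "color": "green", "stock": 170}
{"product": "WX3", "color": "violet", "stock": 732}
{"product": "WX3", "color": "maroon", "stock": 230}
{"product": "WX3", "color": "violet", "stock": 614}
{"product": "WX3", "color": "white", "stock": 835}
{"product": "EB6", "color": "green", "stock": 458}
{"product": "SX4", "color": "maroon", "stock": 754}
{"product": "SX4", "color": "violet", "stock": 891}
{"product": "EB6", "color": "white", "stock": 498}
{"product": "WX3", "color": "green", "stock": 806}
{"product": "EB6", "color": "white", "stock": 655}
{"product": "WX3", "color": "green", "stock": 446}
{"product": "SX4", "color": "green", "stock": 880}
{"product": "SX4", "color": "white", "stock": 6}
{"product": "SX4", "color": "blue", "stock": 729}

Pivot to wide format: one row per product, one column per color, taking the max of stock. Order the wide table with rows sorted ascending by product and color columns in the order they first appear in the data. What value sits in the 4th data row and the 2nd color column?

779

With rows sorted ascending by product, row 4 is product=SX4. color columns in first-appearance order: white, maroon, blue, green, violet; column 2 is maroon.
Long rows with product=SX4, color=maroon: max(779, 144, 754) = 779.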